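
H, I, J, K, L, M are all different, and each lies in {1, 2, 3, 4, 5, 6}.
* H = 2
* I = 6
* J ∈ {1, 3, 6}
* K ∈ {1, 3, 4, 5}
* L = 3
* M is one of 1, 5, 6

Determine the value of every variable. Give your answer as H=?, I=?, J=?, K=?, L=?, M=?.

H must be 2 (only option left).
I must be 6 (only option left). So J, M can't be 6.
L's domain is down to {3}, so L = 3. Strike 3 from J, K.
J's domain is down to {1}, so J = 1. So K, M can't be 1.
M must be 5 (only option left). Eliminate 5 elsewhere: K.
K has just one choice, so K = 4.

H=2, I=6, J=1, K=4, L=3, M=5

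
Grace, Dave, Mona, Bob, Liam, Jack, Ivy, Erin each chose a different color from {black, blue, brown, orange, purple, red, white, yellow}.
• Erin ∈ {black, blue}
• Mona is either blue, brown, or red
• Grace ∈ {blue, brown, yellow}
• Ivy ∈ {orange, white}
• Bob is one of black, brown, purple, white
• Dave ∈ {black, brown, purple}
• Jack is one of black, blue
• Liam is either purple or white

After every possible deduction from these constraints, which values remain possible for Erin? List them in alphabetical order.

The 8 variables draw from only 8 values {black, blue, brown, orange, purple, red, white, yellow}, so each is used; only Ivy can be orange, hence Ivy = orange.
Among the 7 still-open variables, red fits only Mona (and all 7 values in {black, blue, brown, purple, red, white, yellow} must be used), so Mona = red.
The 6 still-open variables together cover exactly {black, blue, brown, purple, white, yellow} — 6 values for 6 variables — and yellow appears only in Grace's list, so Grace = yellow.
Jack and Erin between them cover only {black, blue} — a naked pair. Remove those values from Dave, Bob.
No further eliminations apply; Erin can still be any of black, blue.

black, blue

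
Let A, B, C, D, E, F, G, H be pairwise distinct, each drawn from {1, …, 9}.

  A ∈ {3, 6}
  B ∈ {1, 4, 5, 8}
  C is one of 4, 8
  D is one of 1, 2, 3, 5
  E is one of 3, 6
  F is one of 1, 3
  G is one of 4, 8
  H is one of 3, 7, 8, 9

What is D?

2

The 2 variables A and E are confined to {3, 6}, which locks those values in; drop them from D, F, H.
That leaves F = 1. Strike 1 from B, D.
C and G share exactly the 2 values {4, 8}; by pigeonhole those values go to them, so strike 4, 8 from B, H.
That leaves B = 5. Remove 5 from D.
So D = 2.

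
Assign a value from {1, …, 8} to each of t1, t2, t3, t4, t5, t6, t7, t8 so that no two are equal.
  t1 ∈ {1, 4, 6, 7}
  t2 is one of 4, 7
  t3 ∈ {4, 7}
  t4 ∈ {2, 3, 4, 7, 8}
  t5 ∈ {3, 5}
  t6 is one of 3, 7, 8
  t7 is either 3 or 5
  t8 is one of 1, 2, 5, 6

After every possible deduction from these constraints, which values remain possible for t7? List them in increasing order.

t2 and t3 between them cover only {4, 7} — a naked pair. Remove those values from t1, t4, t6.
The 2 variables t5 and t7 are confined to {3, 5}, which locks those values in; drop them from t4, t6, t8.
That leaves t6 = 8. So t4 can't be 8.
t4 has just one choice, so t4 = 2. Strike 2 from t8.
No further eliminations apply; t7 can still be any of 3, 5.

3, 5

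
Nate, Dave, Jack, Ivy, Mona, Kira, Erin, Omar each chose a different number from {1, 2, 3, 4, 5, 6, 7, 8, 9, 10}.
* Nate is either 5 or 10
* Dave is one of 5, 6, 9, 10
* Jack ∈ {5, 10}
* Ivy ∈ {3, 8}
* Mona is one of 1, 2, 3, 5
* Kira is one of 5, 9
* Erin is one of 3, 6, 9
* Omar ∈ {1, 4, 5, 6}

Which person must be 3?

Nate and Jack between them cover only {5, 10} — a naked pair. Remove those values from Dave, Mona, Kira, Omar.
That leaves Kira = 9. So Dave, Erin can't be 9.
That leaves Dave = 6. Eliminate 6 elsewhere: Erin, Omar.
So 3 goes to Erin.

Erin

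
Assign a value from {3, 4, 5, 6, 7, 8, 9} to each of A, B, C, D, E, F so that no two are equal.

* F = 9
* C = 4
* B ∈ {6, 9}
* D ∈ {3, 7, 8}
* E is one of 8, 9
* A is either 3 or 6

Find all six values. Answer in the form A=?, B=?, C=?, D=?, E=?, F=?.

C's domain is down to {4}, so C = 4.
F must be 9 (only option left). Strike 9 from B, E.
B has just one choice, so B = 6. Remove 6 from A.
E's domain is down to {8}, so E = 8. Strike 8 from D.
A must be 3 (only option left). Strike 3 from D.
D must be 7 (only option left).

A=3, B=6, C=4, D=7, E=8, F=9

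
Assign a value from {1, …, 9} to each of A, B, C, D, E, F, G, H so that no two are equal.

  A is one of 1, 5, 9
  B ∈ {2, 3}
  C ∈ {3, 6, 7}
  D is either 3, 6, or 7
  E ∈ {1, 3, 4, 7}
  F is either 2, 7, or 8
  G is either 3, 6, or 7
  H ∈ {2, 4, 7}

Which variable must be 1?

E

C, D, G between them cover only {3, 6, 7} — a naked triple. Remove those values from B, E, F, H.
That leaves B = 2. So F, H can't be 2.
F's domain is down to {8}, so F = 8.
H has just one choice, so H = 4. Remove 4 from E.
So 1 goes to E.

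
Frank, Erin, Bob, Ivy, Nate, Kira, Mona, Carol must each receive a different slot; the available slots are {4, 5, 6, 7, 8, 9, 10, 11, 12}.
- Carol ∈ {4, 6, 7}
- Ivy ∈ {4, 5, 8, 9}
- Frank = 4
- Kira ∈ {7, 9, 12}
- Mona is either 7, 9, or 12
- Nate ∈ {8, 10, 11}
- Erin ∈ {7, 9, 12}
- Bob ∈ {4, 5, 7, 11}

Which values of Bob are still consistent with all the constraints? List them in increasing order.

Frank's domain is down to {4}, so Frank = 4. Remove 4 from Bob, Ivy, Carol.
Erin, Kira, Mona share exactly the 3 values {7, 9, 12}; by pigeonhole those values go to them, so strike 7, 9, 12 from Bob, Ivy, Carol.
Carol has just one choice, so Carol = 6.
No further eliminations apply; Bob can still be any of 5, 11.

5, 11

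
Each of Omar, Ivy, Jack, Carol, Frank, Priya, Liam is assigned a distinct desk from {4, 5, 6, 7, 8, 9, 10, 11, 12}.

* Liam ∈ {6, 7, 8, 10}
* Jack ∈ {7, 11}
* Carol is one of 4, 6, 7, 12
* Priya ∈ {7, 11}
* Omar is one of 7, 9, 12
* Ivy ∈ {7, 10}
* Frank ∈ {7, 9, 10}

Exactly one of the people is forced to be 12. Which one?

Omar

The 2 variables Jack and Priya are confined to {7, 11}, which locks those values in; drop them from Omar, Ivy, Carol, Frank, Liam.
That leaves Ivy = 10. Eliminate 10 elsewhere: Frank, Liam.
Frank must be 9 (only option left). Remove 9 from Omar.
So 12 goes to Omar.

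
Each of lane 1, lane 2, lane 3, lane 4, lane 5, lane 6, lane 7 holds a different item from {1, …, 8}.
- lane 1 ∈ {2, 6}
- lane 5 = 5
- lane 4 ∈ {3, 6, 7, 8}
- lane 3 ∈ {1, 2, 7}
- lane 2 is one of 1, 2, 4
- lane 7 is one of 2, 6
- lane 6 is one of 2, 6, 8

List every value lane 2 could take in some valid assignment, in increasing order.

1, 4

lane 5 must be 5 (only option left).
lane 1 and lane 7 between them cover only {2, 6} — a naked pair. Remove those values from lane 2, lane 3, lane 4, lane 6.
lane 6 has just one choice, so lane 6 = 8. So lane 4 can't be 8.
No further eliminations apply; lane 2 can still be any of 1, 4.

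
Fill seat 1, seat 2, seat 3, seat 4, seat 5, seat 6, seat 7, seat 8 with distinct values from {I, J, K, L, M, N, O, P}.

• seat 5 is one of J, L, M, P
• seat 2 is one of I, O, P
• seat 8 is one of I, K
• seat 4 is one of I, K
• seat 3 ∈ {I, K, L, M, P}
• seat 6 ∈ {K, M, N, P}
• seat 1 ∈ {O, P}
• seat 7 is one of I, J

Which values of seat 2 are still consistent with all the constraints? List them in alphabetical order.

O, P

The 8 variables draw from only 8 values {I, J, K, L, M, N, O, P}, so each is used; only seat 6 can be N, hence seat 6 = N.
seat 4 and seat 8 between them cover only {I, K} — a naked pair. Remove those values from seat 2, seat 3, seat 7.
seat 7's domain is down to {J}, so seat 7 = J. Remove J from seat 5.
seat 1 and seat 2 between them cover only {O, P} — a naked pair. Remove those values from seat 3, seat 5.
No further eliminations apply; seat 2 can still be any of O, P.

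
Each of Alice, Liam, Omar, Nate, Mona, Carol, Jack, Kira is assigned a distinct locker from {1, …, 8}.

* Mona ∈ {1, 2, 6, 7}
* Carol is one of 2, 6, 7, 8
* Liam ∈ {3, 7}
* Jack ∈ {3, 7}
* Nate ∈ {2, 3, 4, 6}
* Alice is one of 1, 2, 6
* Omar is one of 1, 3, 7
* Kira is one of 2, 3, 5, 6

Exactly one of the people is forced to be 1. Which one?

Omar

The 8 variables together cover exactly {1, 2, 3, 4, 5, 6, 7, 8} — 8 values for 8 variables — and 4 appears only in Nate's list, so Nate = 4.
Among the 7 still-open variables, 5 fits only Kira (and all 7 values in {1, 2, 3, 5, 6, 7, 8} must be used), so Kira = 5.
The 6 still-open variables draw from only 6 values {1, 2, 3, 6, 7, 8}, so each is used; only Carol can be 8, hence Carol = 8.
Liam and Jack share exactly the 2 values {3, 7}; by pigeonhole those values go to them, so strike 3, 7 from Omar, Mona.
So 1 goes to Omar.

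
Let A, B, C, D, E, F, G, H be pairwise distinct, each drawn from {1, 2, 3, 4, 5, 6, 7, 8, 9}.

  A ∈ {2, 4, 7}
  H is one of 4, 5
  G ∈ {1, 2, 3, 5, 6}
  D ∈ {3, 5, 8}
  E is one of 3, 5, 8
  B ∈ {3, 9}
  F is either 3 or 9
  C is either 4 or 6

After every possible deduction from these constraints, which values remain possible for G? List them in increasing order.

The 2 variables B and F are confined to {3, 9}, which locks those values in; drop them from D, E, G.
D and E share exactly the 2 values {5, 8}; by pigeonhole those values go to them, so strike 5, 8 from G, H.
H's domain is down to {4}, so H = 4. Strike 4 from A, C.
C must be 6 (only option left). Eliminate 6 elsewhere: G.
No further eliminations apply; G can still be any of 1, 2.

1, 2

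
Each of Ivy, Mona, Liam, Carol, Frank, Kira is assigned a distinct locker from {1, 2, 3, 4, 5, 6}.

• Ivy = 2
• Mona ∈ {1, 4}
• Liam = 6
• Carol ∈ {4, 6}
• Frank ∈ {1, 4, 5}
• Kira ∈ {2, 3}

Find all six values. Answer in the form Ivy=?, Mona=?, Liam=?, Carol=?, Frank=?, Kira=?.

Ivy's domain is down to {2}, so Ivy = 2. Remove 2 from Kira.
That leaves Liam = 6. Remove 6 from Carol.
Carol has just one choice, so Carol = 4. So Mona, Frank can't be 4.
Kira has just one choice, so Kira = 3.
That leaves Mona = 1. Eliminate 1 elsewhere: Frank.
Frank has just one choice, so Frank = 5.

Ivy=2, Mona=1, Liam=6, Carol=4, Frank=5, Kira=3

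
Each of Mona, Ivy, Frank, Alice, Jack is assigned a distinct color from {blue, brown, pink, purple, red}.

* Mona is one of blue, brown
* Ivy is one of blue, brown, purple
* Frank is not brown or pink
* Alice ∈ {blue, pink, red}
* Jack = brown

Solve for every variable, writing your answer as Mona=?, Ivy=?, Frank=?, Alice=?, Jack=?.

Mona=blue, Ivy=purple, Frank=red, Alice=pink, Jack=brown

Jack has just one choice, so Jack = brown. Remove brown from Mona, Ivy.
Mona must be blue (only option left). Eliminate blue elsewhere: Ivy, Frank, Alice.
Ivy must be purple (only option left). So Frank can't be purple.
Frank's domain is down to {red}, so Frank = red. Eliminate red elsewhere: Alice.
That leaves Alice = pink.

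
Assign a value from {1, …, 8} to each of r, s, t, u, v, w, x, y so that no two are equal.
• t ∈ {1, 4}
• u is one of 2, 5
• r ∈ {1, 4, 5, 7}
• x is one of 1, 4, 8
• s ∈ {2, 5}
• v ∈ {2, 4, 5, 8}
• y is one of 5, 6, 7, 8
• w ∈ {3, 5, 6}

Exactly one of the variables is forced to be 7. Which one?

r

The 8 variables draw from only 8 values {1, 2, 3, 4, 5, 6, 7, 8}, so each is used; only w can be 3, hence w = 3.
Among the 7 still-open variables, 6 fits only y (and all 7 values in {1, 2, 4, 5, 6, 7, 8} must be used), so y = 6.
Among the 6 still-open variables, 7 fits only r (and all 6 values in {1, 2, 4, 5, 7, 8} must be used), so r = 7.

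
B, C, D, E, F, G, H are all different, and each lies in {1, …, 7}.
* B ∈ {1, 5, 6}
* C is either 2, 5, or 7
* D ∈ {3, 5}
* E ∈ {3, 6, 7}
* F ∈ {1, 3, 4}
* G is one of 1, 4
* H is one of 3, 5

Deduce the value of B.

Among the 7 variables, 2 fits only C (and all 7 values in {1, 2, 3, 4, 5, 6, 7} must be used), so C = 2.
Among the 6 still-open variables, 7 fits only E (and all 6 values in {1, 3, 4, 5, 6, 7} must be used), so E = 7.
Among the 5 still-open variables, 6 fits only B (and all 5 values in {1, 3, 4, 5, 6} must be used), so B = 6.

6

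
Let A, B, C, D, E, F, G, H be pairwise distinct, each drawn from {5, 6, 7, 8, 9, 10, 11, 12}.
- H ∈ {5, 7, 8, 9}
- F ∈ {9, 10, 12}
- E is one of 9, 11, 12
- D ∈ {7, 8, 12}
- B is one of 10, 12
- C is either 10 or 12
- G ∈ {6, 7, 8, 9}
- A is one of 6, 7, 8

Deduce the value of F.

9

The 8 variables together cover exactly {5, 6, 7, 8, 9, 10, 11, 12} — 8 values for 8 variables — and 5 appears only in H's list, so H = 5.
Among the 7 still-open variables, 11 fits only E (and all 7 values in {6, 7, 8, 9, 10, 11, 12} must be used), so E = 11.
B and C share exactly the 2 values {10, 12}; by pigeonhole those values go to them, so strike 10, 12 from D, F.
So F = 9.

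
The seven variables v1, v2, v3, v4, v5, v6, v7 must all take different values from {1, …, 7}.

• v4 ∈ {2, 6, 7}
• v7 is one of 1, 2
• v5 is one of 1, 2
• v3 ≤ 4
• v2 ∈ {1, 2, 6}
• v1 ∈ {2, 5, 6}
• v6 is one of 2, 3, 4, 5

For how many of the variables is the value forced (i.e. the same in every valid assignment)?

3

Among the 7 variables, 7 fits only v4 (and all 7 values in {1, 2, 3, 4, 5, 6, 7} must be used), so v4 = 7.
v5 and v7 share exactly the 2 values {1, 2}; by pigeonhole those values go to them, so strike 1, 2 from v1, v2, v3, v6.
v2 has just one choice, so v2 = 6. Eliminate 6 elsewhere: v1.
v1 has just one choice, so v1 = 5. Remove 5 from v6.
Determined: v1=5, v2=6, v4=7. The other variables each still have more than one consistent value. That makes 3.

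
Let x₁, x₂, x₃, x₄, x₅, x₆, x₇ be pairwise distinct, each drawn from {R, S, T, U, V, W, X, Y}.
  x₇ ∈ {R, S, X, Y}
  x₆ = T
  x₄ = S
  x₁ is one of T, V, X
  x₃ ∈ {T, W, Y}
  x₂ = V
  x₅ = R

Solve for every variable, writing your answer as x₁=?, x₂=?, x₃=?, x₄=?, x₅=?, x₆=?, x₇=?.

x₂'s domain is down to {V}, so x₂ = V. Strike V from x₁.
x₄'s domain is down to {S}, so x₄ = S. Strike S from x₇.
x₅'s domain is down to {R}, so x₅ = R. Remove R from x₇.
That leaves x₆ = T. So x₁, x₃ can't be T.
x₁ must be X (only option left). So x₇ can't be X.
That leaves x₇ = Y. Remove Y from x₃.
x₃ has just one choice, so x₃ = W.

x₁=X, x₂=V, x₃=W, x₄=S, x₅=R, x₆=T, x₇=Y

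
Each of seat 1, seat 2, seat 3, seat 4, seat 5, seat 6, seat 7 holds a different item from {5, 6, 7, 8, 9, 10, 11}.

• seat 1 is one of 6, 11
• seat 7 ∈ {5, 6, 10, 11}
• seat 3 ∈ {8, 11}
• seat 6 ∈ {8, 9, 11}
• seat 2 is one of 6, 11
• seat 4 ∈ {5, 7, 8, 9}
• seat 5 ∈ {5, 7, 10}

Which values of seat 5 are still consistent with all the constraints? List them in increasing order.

5, 7, 10

seat 1 and seat 2 share exactly the 2 values {6, 11}; by pigeonhole those values go to them, so strike 6, 11 from seat 3, seat 6, seat 7.
seat 3 has just one choice, so seat 3 = 8. Eliminate 8 elsewhere: seat 4, seat 6.
seat 6's domain is down to {9}, so seat 6 = 9. Strike 9 from seat 4.
No further eliminations apply; seat 5 can still be any of 5, 7, 10.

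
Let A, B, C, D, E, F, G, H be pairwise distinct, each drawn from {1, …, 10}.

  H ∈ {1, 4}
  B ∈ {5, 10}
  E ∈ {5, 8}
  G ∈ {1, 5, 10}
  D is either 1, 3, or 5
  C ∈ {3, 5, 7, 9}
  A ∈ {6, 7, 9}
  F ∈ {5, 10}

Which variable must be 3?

D

B and F between them cover only {5, 10} — a naked pair. Remove those values from C, D, E, G.
E must be 8 (only option left).
G's domain is down to {1}, so G = 1. So D, H can't be 1.
So 3 goes to D.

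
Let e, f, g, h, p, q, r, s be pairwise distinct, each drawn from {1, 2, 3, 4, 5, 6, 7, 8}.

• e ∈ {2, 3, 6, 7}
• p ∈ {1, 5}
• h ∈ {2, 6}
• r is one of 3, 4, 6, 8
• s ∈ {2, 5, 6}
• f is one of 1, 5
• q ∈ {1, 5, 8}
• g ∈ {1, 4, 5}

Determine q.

8

Among the 8 variables, 7 fits only e (and all 8 values in {1, 2, 3, 4, 5, 6, 7, 8} must be used), so e = 7.
Among the 7 still-open variables, 3 fits only r (and all 7 values in {1, 2, 3, 4, 5, 6, 8} must be used), so r = 3.
The 6 still-open variables together cover exactly {1, 2, 4, 5, 6, 8} — 6 values for 6 variables — and 4 appears only in g's list, so g = 4.
The 5 still-open variables together cover exactly {1, 2, 5, 6, 8} — 5 values for 5 variables — and 8 appears only in q's list, so q = 8.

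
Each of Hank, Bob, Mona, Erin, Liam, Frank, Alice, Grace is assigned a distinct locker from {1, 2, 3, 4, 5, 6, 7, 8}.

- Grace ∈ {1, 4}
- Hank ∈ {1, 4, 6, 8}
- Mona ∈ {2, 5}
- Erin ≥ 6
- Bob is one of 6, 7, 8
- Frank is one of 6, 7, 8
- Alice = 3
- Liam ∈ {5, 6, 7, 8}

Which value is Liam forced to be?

Alice must be 3 (only option left).
Among the 7 still-open variables, 2 fits only Mona (and all 7 values in {1, 2, 4, 5, 6, 7, 8} must be used), so Mona = 2.
Among the 6 still-open variables, 5 fits only Liam (and all 6 values in {1, 4, 5, 6, 7, 8} must be used), so Liam = 5.

5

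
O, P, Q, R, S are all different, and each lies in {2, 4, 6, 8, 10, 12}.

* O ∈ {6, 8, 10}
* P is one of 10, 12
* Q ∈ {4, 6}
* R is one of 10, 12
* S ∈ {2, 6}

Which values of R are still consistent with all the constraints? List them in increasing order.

The 2 variables P and R are confined to {10, 12}, which locks those values in; drop them from O.
No further eliminations apply; R can still be any of 10, 12.

10, 12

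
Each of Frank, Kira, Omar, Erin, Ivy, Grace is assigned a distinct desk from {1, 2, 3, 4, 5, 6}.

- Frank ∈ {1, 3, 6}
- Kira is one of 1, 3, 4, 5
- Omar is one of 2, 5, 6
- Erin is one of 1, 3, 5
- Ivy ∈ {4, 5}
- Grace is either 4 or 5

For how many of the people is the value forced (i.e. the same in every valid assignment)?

2

The 6 variables together cover exactly {1, 2, 3, 4, 5, 6} — 6 values for 6 variables — and 2 appears only in Omar's list, so Omar = 2.
The 5 still-open variables draw from only 5 values {1, 3, 4, 5, 6}, so each is used; only Frank can be 6, hence Frank = 6.
The 2 variables Ivy and Grace are confined to {4, 5}, which locks those values in; drop them from Kira, Erin.
Determined: Frank=6, Omar=2. The other people each still have more than one consistent value. That makes 2.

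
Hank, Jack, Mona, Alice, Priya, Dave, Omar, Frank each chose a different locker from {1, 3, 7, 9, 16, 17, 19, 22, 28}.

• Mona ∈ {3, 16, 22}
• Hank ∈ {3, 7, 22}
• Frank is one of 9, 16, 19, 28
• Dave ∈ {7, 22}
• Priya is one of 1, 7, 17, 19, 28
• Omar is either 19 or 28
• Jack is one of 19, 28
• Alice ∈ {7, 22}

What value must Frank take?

9

Jack and Omar share exactly the 2 values {19, 28}; by pigeonhole those values go to them, so strike 19, 28 from Priya, Frank.
Alice and Dave between them cover only {7, 22} — a naked pair. Remove those values from Hank, Mona, Priya.
That leaves Hank = 3. Remove 3 from Mona.
Mona's domain is down to {16}, so Mona = 16. Eliminate 16 elsewhere: Frank.
So Frank = 9.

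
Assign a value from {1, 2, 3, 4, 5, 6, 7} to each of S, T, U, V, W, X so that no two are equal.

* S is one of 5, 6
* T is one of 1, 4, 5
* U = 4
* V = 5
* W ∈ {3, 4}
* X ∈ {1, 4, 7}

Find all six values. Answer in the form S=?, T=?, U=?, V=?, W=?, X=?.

U has just one choice, so U = 4. Remove 4 from T, W, X.
V must be 5 (only option left). So S, T can't be 5.
W's domain is down to {3}, so W = 3.
S must be 6 (only option left).
T must be 1 (only option left). So X can't be 1.
X must be 7 (only option left).

S=6, T=1, U=4, V=5, W=3, X=7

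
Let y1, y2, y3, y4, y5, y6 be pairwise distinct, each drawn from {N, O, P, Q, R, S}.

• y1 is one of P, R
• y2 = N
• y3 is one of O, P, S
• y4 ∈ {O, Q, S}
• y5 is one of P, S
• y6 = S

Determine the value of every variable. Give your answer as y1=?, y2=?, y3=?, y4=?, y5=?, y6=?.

y2's domain is down to {N}, so y2 = N.
y6's domain is down to {S}, so y6 = S. Remove S from y3, y4, y5.
y5's domain is down to {P}, so y5 = P. Eliminate P elsewhere: y1, y3.
y1 has just one choice, so y1 = R.
That leaves y3 = O. Strike O from y4.
y4 has just one choice, so y4 = Q.

y1=R, y2=N, y3=O, y4=Q, y5=P, y6=S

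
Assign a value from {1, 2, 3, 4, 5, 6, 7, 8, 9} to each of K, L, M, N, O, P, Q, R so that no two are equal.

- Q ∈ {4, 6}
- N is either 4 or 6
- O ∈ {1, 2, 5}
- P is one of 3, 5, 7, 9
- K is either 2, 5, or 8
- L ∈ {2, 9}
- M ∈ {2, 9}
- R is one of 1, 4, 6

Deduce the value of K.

L and M share exactly the 2 values {2, 9}; by pigeonhole those values go to them, so strike 2, 9 from K, O, P.
N and Q between them cover only {4, 6} — a naked pair. Remove those values from R.
R's domain is down to {1}, so R = 1. Strike 1 from O.
O has just one choice, so O = 5. Strike 5 from K, P.
So K = 8.

8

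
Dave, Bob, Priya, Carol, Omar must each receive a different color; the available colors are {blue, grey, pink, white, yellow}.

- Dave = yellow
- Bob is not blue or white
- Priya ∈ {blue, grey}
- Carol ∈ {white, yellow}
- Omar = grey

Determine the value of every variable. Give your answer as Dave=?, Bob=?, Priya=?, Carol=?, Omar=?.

Dave=yellow, Bob=pink, Priya=blue, Carol=white, Omar=grey

Dave has just one choice, so Dave = yellow. So Bob, Carol can't be yellow.
Carol's domain is down to {white}, so Carol = white.
Omar's domain is down to {grey}, so Omar = grey. Eliminate grey elsewhere: Bob, Priya.
That leaves Bob = pink.
Priya must be blue (only option left).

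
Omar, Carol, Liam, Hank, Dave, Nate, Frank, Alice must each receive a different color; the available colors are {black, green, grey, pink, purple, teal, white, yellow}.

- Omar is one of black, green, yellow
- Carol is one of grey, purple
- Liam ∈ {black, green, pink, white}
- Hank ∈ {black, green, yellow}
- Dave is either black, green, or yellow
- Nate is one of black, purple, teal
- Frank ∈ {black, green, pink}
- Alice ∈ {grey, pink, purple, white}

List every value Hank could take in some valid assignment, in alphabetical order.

black, green, yellow

The 8 variables draw from only 8 values {black, green, grey, pink, purple, teal, white, yellow}, so each is used; only Nate can be teal, hence Nate = teal.
Omar, Hank, Dave between them cover only {black, green, yellow} — a naked triple. Remove those values from Liam, Frank.
Frank must be pink (only option left). Eliminate pink elsewhere: Liam, Alice.
Liam has just one choice, so Liam = white. Strike white from Alice.
No further eliminations apply; Hank can still be any of black, green, yellow.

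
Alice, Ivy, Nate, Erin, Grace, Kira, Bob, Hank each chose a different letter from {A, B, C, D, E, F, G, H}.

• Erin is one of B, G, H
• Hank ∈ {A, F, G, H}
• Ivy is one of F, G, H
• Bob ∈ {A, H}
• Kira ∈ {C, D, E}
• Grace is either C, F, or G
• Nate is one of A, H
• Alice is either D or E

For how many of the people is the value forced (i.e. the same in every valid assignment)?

2

Among the 8 variables, B fits only Erin (and all 8 values in {A, B, C, D, E, F, G, H} must be used), so Erin = B.
The 2 variables Nate and Bob are confined to {A, H}, which locks those values in; drop them from Ivy, Hank.
The 2 variables Ivy and Hank are confined to {F, G}, which locks those values in; drop them from Grace.
Grace must be C (only option left). Strike C from Kira.
Determined: Erin=B, Grace=C. The other people each still have more than one consistent value. That makes 2.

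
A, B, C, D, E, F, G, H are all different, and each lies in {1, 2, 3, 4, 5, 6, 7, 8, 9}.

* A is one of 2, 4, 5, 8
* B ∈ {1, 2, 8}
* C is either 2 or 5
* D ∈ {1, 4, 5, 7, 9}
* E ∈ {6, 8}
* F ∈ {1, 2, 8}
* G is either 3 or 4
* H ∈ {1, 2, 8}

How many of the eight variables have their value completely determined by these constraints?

B, F, H between them cover only {1, 2, 8} — a naked triple. Remove those values from A, C, D, E.
C's domain is down to {5}, so C = 5. So A, D can't be 5.
E must be 6 (only option left).
A must be 4 (only option left). Remove 4 from D, G.
G's domain is down to {3}, so G = 3.
Determined: A=4, C=5, E=6, G=3. The other variables each still have more than one consistent value. That makes 4.

4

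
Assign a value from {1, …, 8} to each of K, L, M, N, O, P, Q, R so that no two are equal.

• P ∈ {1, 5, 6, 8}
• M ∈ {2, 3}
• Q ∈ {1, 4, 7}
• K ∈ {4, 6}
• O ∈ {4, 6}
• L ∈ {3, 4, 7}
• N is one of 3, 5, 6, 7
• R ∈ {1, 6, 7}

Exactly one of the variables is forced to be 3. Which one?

L

The 8 variables draw from only 8 values {1, 2, 3, 4, 5, 6, 7, 8}, so each is used; only M can be 2, hence M = 2.
Among the 7 still-open variables, 8 fits only P (and all 7 values in {1, 3, 4, 5, 6, 7, 8} must be used), so P = 8.
The 6 still-open variables together cover exactly {1, 3, 4, 5, 6, 7} — 6 values for 6 variables — and 5 appears only in N's list, so N = 5.
The 5 still-open variables together cover exactly {1, 3, 4, 6, 7} — 5 values for 5 variables — and 3 appears only in L's list, so L = 3.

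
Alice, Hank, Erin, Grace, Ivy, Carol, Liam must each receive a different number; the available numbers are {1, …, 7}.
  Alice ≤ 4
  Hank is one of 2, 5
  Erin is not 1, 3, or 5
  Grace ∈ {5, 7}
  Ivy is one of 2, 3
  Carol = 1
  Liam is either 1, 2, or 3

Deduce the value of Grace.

7

Carol has just one choice, so Carol = 1. So Alice, Liam can't be 1.
Among the 6 still-open variables, 6 fits only Erin (and all 6 values in {2, 3, 4, 5, 6, 7} must be used), so Erin = 6.
Among the 5 still-open variables, 4 fits only Alice (and all 5 values in {2, 3, 4, 5, 7} must be used), so Alice = 4.
Among the 4 still-open variables, 7 fits only Grace (and all 4 values in {2, 3, 5, 7} must be used), so Grace = 7.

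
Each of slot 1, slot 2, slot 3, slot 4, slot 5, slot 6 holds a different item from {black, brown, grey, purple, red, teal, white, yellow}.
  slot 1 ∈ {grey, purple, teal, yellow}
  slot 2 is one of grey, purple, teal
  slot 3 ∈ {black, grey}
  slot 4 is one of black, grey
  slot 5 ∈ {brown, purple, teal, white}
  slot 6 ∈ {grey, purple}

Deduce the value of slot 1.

yellow

slot 3 and slot 4 share exactly the 2 values {black, grey}; by pigeonhole those values go to them, so strike black, grey from slot 1, slot 2, slot 6.
slot 6 has just one choice, so slot 6 = purple. Strike purple from slot 1, slot 2, slot 5.
slot 2's domain is down to {teal}, so slot 2 = teal. So slot 1, slot 5 can't be teal.
So slot 1 = yellow.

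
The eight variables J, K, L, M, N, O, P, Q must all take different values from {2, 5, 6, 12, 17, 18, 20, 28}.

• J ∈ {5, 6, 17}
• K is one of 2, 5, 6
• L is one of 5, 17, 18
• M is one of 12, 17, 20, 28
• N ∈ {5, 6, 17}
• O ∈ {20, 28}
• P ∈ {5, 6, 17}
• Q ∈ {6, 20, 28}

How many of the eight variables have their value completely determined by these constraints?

3

The 8 variables together cover exactly {2, 5, 6, 12, 17, 18, 20, 28} — 8 values for 8 variables — and 2 appears only in K's list, so K = 2.
The 7 still-open variables draw from only 7 values {5, 6, 12, 17, 18, 20, 28}, so each is used; only M can be 12, hence M = 12.
The 6 still-open variables together cover exactly {5, 6, 17, 18, 20, 28} — 6 values for 6 variables — and 18 appears only in L's list, so L = 18.
The 3 variables J, N, P are confined to {5, 6, 17}, which locks those values in; drop them from Q.
Determined: K=2, L=18, M=12. The other variables each still have more than one consistent value. That makes 3.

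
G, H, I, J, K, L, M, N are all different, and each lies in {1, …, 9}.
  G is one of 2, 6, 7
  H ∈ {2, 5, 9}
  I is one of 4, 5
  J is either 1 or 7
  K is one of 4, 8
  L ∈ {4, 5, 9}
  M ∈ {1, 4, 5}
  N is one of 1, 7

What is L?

9

Among the 8 variables, 6 fits only G (and all 8 values in {1, 2, 4, 5, 6, 7, 8, 9} must be used), so G = 6.
The 7 still-open variables draw from only 7 values {1, 2, 4, 5, 7, 8, 9}, so each is used; only H can be 2, hence H = 2.
Among the 6 still-open variables, 8 fits only K (and all 6 values in {1, 4, 5, 7, 8, 9} must be used), so K = 8.
The 5 still-open variables together cover exactly {1, 4, 5, 7, 9} — 5 values for 5 variables — and 9 appears only in L's list, so L = 9.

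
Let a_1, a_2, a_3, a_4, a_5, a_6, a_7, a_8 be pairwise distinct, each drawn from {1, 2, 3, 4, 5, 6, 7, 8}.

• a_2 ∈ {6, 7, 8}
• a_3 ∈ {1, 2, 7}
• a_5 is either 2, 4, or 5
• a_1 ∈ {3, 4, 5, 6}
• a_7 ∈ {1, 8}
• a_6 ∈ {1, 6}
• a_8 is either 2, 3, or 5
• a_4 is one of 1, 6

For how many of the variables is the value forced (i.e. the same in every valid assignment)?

3

a_4 and a_6 between them cover only {1, 6} — a naked pair. Remove those values from a_1, a_2, a_3, a_7.
That leaves a_7 = 8. Strike 8 from a_2.
a_2 must be 7 (only option left). Strike 7 from a_3.
That leaves a_3 = 2. Eliminate 2 elsewhere: a_5, a_8.
Determined: a_2=7, a_3=2, a_7=8. The other variables each still have more than one consistent value. That makes 3.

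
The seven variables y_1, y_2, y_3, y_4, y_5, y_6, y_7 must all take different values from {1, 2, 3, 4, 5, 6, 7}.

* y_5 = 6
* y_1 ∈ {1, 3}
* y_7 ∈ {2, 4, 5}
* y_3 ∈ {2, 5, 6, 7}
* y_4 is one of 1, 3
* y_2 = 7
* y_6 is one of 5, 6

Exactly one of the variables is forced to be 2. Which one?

y_3

y_2 has just one choice, so y_2 = 7. So y_3 can't be 7.
y_5 must be 6 (only option left). Eliminate 6 elsewhere: y_3, y_6.
That leaves y_6 = 5. Remove 5 from y_3, y_7.
So 2 goes to y_3.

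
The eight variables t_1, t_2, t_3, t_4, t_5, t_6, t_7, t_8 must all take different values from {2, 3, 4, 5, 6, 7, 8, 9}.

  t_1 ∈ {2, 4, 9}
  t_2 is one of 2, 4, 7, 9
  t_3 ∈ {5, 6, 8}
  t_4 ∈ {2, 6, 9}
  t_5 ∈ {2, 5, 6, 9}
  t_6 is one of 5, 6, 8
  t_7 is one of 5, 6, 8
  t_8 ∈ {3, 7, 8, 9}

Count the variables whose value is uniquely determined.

The 8 variables together cover exactly {2, 3, 4, 5, 6, 7, 8, 9} — 8 values for 8 variables — and 3 appears only in t_8's list, so t_8 = 3.
The 7 still-open variables draw from only 7 values {2, 4, 5, 6, 7, 8, 9}, so each is used; only t_2 can be 7, hence t_2 = 7.
The 6 still-open variables together cover exactly {2, 4, 5, 6, 8, 9} — 6 values for 6 variables — and 4 appears only in t_1's list, so t_1 = 4.
t_3, t_6, t_7 share exactly the 3 values {5, 6, 8}; by pigeonhole those values go to them, so strike 5, 6, 8 from t_4, t_5.
Determined: t_1=4, t_2=7, t_8=3. The other variables each still have more than one consistent value. That makes 3.

3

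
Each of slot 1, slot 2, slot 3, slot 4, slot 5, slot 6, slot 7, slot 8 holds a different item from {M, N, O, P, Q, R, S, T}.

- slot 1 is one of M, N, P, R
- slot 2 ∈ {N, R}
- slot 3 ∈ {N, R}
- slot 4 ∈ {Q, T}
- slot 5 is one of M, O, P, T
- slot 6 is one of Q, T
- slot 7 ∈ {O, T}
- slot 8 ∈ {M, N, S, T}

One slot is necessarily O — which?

slot 7

The 8 variables together cover exactly {M, N, O, P, Q, R, S, T} — 8 values for 8 variables — and S appears only in slot 8's list, so slot 8 = S.
slot 2 and slot 3 share exactly the 2 values {N, R}; by pigeonhole those values go to them, so strike N, R from slot 1.
The 2 variables slot 4 and slot 6 are confined to {Q, T}, which locks those values in; drop them from slot 5, slot 7.
So O goes to slot 7.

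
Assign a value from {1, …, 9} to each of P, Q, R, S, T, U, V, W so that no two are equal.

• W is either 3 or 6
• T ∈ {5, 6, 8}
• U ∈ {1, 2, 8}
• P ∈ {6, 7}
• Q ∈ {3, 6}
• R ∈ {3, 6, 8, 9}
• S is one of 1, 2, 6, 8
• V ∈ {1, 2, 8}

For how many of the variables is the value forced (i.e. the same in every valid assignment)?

Among the 8 variables, 5 fits only T (and all 8 values in {1, 2, 3, 5, 6, 7, 8, 9} must be used), so T = 5.
The 7 still-open variables draw from only 7 values {1, 2, 3, 6, 7, 8, 9}, so each is used; only P can be 7, hence P = 7.
The 6 still-open variables draw from only 6 values {1, 2, 3, 6, 8, 9}, so each is used; only R can be 9, hence R = 9.
Q and W between them cover only {3, 6} — a naked pair. Remove those values from S.
Determined: P=7, R=9, T=5. The other variables each still have more than one consistent value. That makes 3.

3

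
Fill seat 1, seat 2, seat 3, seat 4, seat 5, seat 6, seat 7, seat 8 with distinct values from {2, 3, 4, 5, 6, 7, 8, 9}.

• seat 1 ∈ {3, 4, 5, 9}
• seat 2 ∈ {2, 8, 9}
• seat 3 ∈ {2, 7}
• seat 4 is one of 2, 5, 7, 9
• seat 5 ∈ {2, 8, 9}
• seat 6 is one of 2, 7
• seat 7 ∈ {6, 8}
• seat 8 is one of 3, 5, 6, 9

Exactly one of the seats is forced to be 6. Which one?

seat 7

The 8 variables together cover exactly {2, 3, 4, 5, 6, 7, 8, 9} — 8 values for 8 variables — and 4 appears only in seat 1's list, so seat 1 = 4.
The 7 still-open variables draw from only 7 values {2, 3, 5, 6, 7, 8, 9}, so each is used; only seat 8 can be 3, hence seat 8 = 3.
The 6 still-open variables draw from only 6 values {2, 5, 6, 7, 8, 9}, so each is used; only seat 4 can be 5, hence seat 4 = 5.
The 5 still-open variables draw from only 5 values {2, 6, 7, 8, 9}, so each is used; only seat 7 can be 6, hence seat 7 = 6.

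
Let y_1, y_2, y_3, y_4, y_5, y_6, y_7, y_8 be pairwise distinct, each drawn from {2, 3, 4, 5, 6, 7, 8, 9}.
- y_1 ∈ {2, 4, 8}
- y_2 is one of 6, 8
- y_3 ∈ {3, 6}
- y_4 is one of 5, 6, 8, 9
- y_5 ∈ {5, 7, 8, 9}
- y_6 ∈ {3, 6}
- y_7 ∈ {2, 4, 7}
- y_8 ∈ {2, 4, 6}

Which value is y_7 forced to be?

y_3 and y_6 between them cover only {3, 6} — a naked pair. Remove those values from y_2, y_4, y_8.
y_2 has just one choice, so y_2 = 8. So y_1, y_4, y_5 can't be 8.
y_1 and y_8 between them cover only {2, 4} — a naked pair. Remove those values from y_7.
So y_7 = 7.

7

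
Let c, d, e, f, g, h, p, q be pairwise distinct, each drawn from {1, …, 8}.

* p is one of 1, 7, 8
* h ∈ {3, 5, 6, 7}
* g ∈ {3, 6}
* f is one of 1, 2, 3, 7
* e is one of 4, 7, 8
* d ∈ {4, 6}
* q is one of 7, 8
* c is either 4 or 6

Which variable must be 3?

g

The 8 variables draw from only 8 values {1, 2, 3, 4, 5, 6, 7, 8}, so each is used; only f can be 2, hence f = 2.
The 7 still-open variables together cover exactly {1, 3, 4, 5, 6, 7, 8} — 7 values for 7 variables — and 1 appears only in p's list, so p = 1.
The 6 still-open variables together cover exactly {3, 4, 5, 6, 7, 8} — 6 values for 6 variables — and 5 appears only in h's list, so h = 5.
The 5 still-open variables draw from only 5 values {3, 4, 6, 7, 8}, so each is used; only g can be 3, hence g = 3.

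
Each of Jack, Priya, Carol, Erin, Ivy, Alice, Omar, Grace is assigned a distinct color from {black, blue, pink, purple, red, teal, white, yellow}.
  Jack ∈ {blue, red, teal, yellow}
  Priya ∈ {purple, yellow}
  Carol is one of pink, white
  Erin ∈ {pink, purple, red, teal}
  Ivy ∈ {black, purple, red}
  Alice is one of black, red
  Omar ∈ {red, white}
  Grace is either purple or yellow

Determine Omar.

Among the 8 variables, blue fits only Jack (and all 8 values in {black, blue, pink, purple, red, teal, white, yellow} must be used), so Jack = blue.
The 7 still-open variables together cover exactly {black, pink, purple, red, teal, white, yellow} — 7 values for 7 variables — and teal appears only in Erin's list, so Erin = teal.
The 6 still-open variables draw from only 6 values {black, pink, purple, red, white, yellow}, so each is used; only Carol can be pink, hence Carol = pink.
The 5 still-open variables draw from only 5 values {black, purple, red, white, yellow}, so each is used; only Omar can be white, hence Omar = white.

white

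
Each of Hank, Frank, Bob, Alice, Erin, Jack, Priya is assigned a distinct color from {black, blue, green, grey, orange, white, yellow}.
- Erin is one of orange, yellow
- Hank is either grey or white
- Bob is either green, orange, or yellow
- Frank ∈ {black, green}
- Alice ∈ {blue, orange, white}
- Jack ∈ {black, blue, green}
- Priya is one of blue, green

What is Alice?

white

Among the 7 variables, grey fits only Hank (and all 7 values in {black, blue, green, grey, orange, white, yellow} must be used), so Hank = grey.
The 6 still-open variables together cover exactly {black, blue, green, orange, white, yellow} — 6 values for 6 variables — and white appears only in Alice's list, so Alice = white.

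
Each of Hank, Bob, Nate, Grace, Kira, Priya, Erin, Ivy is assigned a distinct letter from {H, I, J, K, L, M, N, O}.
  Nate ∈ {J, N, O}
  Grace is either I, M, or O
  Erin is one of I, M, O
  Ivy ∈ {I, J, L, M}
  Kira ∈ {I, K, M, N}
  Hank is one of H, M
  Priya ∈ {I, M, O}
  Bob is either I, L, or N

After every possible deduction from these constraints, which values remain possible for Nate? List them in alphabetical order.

The 8 variables draw from only 8 values {H, I, J, K, L, M, N, O}, so each is used; only Hank can be H, hence Hank = H.
The 7 still-open variables draw from only 7 values {I, J, K, L, M, N, O}, so each is used; only Kira can be K, hence Kira = K.
The 3 variables Grace, Priya, Erin are confined to {I, M, O}, which locks those values in; drop them from Bob, Nate, Ivy.
No further eliminations apply; Nate can still be any of J, N.

J, N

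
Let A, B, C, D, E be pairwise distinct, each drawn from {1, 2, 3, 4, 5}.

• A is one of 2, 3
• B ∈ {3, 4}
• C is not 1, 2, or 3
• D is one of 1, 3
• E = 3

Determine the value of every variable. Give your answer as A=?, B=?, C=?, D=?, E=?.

A=2, B=4, C=5, D=1, E=3

E has just one choice, so E = 3. Remove 3 from A, B, D.
A has just one choice, so A = 2.
B has just one choice, so B = 4. Strike 4 from C.
C has just one choice, so C = 5.
That leaves D = 1.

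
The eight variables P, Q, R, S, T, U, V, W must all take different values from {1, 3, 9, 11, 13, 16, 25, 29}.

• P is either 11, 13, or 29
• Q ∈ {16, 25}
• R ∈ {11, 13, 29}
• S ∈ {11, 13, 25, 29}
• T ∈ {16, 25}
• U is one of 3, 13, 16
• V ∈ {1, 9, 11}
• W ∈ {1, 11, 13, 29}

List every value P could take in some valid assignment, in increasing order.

Among the 8 variables, 3 fits only U (and all 8 values in {1, 3, 9, 11, 13, 16, 25, 29} must be used), so U = 3.
The 7 still-open variables together cover exactly {1, 9, 11, 13, 16, 25, 29} — 7 values for 7 variables — and 9 appears only in V's list, so V = 9.
Among the 6 still-open variables, 1 fits only W (and all 6 values in {1, 11, 13, 16, 25, 29} must be used), so W = 1.
Q and T between them cover only {16, 25} — a naked pair. Remove those values from S.
No further eliminations apply; P can still be any of 11, 13, 29.

11, 13, 29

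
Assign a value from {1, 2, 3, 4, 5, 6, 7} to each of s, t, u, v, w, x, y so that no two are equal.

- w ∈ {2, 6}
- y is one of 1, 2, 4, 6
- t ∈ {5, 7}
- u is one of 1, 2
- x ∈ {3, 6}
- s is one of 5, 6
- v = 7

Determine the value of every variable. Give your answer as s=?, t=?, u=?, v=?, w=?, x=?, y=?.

s=6, t=5, u=1, v=7, w=2, x=3, y=4

v's domain is down to {7}, so v = 7. Remove 7 from t.
t's domain is down to {5}, so t = 5. Remove 5 from s.
s has just one choice, so s = 6. Strike 6 from w, x, y.
That leaves w = 2. Eliminate 2 elsewhere: u, y.
x's domain is down to {3}, so x = 3.
u must be 1 (only option left). Strike 1 from y.
y must be 4 (only option left).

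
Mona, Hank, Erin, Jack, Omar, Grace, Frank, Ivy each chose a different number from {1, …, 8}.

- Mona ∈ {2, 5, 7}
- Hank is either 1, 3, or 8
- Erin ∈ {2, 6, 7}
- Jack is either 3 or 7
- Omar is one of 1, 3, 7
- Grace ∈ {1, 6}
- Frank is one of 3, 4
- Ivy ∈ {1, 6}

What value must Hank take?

The 8 variables draw from only 8 values {1, 2, 3, 4, 5, 6, 7, 8}, so each is used; only Frank can be 4, hence Frank = 4.
The 7 still-open variables draw from only 7 values {1, 2, 3, 5, 6, 7, 8}, so each is used; only Mona can be 5, hence Mona = 5.
Among the 6 still-open variables, 2 fits only Erin (and all 6 values in {1, 2, 3, 6, 7, 8} must be used), so Erin = 2.
The 5 still-open variables together cover exactly {1, 3, 6, 7, 8} — 5 values for 5 variables — and 8 appears only in Hank's list, so Hank = 8.

8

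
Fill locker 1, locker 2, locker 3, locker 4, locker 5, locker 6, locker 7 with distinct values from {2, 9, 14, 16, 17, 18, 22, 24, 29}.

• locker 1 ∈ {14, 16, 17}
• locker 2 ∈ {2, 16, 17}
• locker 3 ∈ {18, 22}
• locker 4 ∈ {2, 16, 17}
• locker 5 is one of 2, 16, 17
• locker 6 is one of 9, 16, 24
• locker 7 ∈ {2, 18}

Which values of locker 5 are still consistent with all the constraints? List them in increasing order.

2, 16, 17

locker 2, locker 4, locker 5 between them cover only {2, 16, 17} — a naked triple. Remove those values from locker 1, locker 6, locker 7.
locker 1 has just one choice, so locker 1 = 14.
That leaves locker 7 = 18. So locker 3 can't be 18.
locker 3 must be 22 (only option left).
No further eliminations apply; locker 5 can still be any of 2, 16, 17.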